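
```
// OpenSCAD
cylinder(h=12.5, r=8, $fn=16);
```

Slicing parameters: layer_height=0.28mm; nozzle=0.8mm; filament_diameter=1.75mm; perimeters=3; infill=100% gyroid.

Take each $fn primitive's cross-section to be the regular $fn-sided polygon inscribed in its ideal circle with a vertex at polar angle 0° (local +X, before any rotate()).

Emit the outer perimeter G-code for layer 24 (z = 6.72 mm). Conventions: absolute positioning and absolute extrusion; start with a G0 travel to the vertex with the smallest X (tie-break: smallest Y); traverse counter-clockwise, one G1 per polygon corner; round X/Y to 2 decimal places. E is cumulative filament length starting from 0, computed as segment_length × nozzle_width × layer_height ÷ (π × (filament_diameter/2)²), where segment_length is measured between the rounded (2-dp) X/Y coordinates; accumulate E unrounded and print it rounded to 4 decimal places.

G0 X-8.00 Y0.00 Z6.72
G1 X-7.39 Y-3.06 E0.2906
G1 X-5.66 Y-5.66 E0.5814
G1 X-3.06 Y-7.39 E0.8723
G1 X0.00 Y-8.00 E1.1628
G1 X3.06 Y-7.39 E1.4534
G1 X5.66 Y-5.66 E1.7442
G1 X7.39 Y-3.06 E2.0351
G1 X8.00 Y0.00 E2.3257
G1 X7.39 Y3.06 E2.6162
G1 X5.66 Y5.66 E2.9071
G1 X3.06 Y7.39 E3.1979
G1 X0.00 Y8.00 E3.4885
G1 X-3.06 Y7.39 E3.7791
G1 X-5.66 Y5.66 E4.0699
G1 X-7.39 Y3.06 E4.3608
G1 X-8.00 Y0.00 E4.6513

At z = 6.72 mm: the r=8 cylinder gives a regular 16-gon of circumradius 8 (constant along its height). The outline is a single polygon with 16 vertices. Extrusion per mm of travel: 0.8 × 0.28 / (π × 0.875²) = 0.093128. Accumulating E over each segment gives final E = 4.6513.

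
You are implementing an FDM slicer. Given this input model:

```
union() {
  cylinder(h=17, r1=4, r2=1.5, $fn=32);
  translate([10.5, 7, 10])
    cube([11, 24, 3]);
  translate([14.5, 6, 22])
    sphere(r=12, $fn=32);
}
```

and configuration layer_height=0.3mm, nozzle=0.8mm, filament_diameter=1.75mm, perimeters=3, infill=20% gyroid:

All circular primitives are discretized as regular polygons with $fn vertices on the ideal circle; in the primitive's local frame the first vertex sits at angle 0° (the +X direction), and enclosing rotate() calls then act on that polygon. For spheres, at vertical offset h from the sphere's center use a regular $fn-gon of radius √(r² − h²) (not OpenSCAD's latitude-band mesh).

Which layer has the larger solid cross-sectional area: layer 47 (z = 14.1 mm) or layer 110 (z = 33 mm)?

layer 47 (z = 14.1 mm)

Layer 47 (z = 14.1): the cone (r1=4→r2=1.5) has section circumradius 1.926 here — a regular 32-gon (area = (32/2)·1.926²·sin(360°/32) = 11.58 mm²); the cube at (10.5, 7) is absent (z outside [10, 13]); the sphere at (14.5, 6): section is a regular 32-gon, circumradius = √(r²−h²) = √(12²−7.9²) = 9.033 (area = (32/2)·9.033²·sin(360°/32) = 254.68 mm²); Combining (union): the 2 present regions are separate (no shared area or edge), so areas and boundary lengths simply add and each stays a separate island — area = 266.26 mm². So its area = 266.26 mm². Layer 110 (z = 33): the cone is absent (z outside [0, 17]); the cube at (10.5, 7) is absent (z outside [10, 13]); the r=12 sphere at (14.5, 6) contributes a regular 32-gon of circumradius √(12²−11²) = 4.796 (area = (32/2)·4.796²·sin(360°/32) = 71.79 mm²); Merging all regions: only the r=12 sphere at (14.5, 6) is present, so the union is just that shape — area = 71.79 mm². So its area = 71.79 mm². Layer 47 is larger (266.26 vs 71.79 mm²).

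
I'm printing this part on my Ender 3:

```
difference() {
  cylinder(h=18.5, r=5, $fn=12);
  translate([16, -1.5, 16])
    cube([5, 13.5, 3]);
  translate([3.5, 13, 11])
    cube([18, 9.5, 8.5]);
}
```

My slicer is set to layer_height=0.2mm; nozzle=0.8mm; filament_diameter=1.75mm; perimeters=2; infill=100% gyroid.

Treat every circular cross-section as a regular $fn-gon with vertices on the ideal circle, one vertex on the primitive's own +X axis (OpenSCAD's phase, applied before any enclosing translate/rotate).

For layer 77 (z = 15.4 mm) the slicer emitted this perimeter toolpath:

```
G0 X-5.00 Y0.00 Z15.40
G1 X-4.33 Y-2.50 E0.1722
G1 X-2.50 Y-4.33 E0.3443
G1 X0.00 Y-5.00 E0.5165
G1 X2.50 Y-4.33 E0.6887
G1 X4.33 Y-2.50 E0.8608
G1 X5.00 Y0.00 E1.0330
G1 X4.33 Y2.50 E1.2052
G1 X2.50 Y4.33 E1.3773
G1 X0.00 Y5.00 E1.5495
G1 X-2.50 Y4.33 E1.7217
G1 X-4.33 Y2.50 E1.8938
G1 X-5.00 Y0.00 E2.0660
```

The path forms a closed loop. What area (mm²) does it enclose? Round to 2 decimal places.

Apply the shoelace formula to the sequence of (X, Y) vertices; enclosed area = 75.00 mm².

75.00 mm²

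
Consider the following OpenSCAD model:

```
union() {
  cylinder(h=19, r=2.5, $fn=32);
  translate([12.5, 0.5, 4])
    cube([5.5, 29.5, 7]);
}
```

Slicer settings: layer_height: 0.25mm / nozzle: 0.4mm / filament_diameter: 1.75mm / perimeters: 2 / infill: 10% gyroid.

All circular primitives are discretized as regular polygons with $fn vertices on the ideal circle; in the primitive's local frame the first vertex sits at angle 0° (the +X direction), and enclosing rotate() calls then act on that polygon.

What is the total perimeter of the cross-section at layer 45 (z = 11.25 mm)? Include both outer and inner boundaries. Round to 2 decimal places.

At z = 11.25 mm: the r=2.5 cylinder gives a regular 32-gon of circumradius 2.5 (constant along its height) (perimeter = 2·32·2.500·sin(180°/32) = 15.68 mm); the cube at (12.5, 0.5) is absent (z outside [4, 11]); Combining (union): only the r=2.5 cylinder is present, so the union is just that shape — boundary = 15.68 mm. Overall, the cross-section is a single solid region. Total boundary length (outer) = 15.68 mm.

15.68 mm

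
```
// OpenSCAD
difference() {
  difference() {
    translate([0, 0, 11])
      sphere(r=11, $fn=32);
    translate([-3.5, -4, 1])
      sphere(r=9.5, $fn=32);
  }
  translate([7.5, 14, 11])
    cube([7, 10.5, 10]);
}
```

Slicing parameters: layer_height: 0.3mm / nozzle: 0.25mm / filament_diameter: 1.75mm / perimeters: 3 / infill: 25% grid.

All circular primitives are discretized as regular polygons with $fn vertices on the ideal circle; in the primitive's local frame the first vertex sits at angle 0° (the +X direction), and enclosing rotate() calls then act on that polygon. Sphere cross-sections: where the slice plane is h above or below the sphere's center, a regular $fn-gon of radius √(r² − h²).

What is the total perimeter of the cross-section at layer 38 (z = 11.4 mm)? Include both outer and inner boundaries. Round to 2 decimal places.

68.96 mm

At z = 11.4 mm: the r=11 sphere slices to a regular 32-gon of circumradius 10.993 (√(r²−h²) with h=0.4 from center) (perimeter = 2·32·10.993·sin(180°/32) = 68.96 mm); the sphere at (-3.5, -4) is not intersected at this z (|z−center|=10.400 > r=9.5); Subtracting the remaining from the first: none of the subtracted shapes is present at this height, so the r=11 sphere is unchanged — boundary = 68.96 mm; the 7×10.5 cube at (7.5, 14) contributes its full rectangle (perimeter 35.00 mm); Taking the first minus the rest: starting from that combined region, the 7×10.5 cube at (7.5, 14) misses the remaining region (no effect) — boundary = 68.96 mm. Overall, the cross-section is a single solid region. Total boundary length (outer) = 68.96 mm.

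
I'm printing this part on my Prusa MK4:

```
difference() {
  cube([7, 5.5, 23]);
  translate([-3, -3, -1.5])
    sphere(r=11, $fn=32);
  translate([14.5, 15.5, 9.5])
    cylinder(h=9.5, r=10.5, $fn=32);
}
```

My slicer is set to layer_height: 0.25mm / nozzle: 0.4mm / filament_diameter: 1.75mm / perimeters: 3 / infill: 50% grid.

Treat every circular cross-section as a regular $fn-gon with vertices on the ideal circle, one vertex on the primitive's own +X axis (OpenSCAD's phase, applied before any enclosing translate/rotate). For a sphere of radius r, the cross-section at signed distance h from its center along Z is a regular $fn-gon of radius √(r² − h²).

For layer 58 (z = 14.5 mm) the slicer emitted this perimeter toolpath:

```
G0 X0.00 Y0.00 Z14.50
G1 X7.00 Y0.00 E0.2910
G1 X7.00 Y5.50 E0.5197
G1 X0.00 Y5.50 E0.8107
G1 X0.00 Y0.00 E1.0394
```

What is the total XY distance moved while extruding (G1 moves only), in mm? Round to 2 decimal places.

Sum the Euclidean lengths of each G1 segment: total = 25.00 mm.

25.00 mm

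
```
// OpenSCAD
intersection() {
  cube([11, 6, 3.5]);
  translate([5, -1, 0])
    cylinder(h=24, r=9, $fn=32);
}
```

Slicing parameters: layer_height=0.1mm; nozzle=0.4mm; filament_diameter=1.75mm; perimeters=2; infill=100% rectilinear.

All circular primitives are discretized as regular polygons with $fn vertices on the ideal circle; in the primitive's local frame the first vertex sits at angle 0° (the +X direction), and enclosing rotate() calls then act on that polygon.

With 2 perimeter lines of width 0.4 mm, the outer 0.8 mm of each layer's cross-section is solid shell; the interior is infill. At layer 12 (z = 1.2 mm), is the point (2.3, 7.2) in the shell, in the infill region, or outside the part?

At z = 1.2 mm: the 11×6 cube contributes its full rectangle; the r=9 cylinder at (5, -1) contributes a regular 32-gon of circumradius 9; After intersecting: the r=9 cylinder at (5, -1) partially overlaps the 11×6 cube; clipping to the common part keeps 65.93 mm² — 1 connected region. Overall, the cross-section is a single solid region. The nearest boundary edge runs (0.00, 6.00)→(10.59, 6.00); distance from the point to it = 1.20 mm. The point is not inside any of the regions above, so it lies outside the cross-section (1.20 mm from the nearest boundary).

outside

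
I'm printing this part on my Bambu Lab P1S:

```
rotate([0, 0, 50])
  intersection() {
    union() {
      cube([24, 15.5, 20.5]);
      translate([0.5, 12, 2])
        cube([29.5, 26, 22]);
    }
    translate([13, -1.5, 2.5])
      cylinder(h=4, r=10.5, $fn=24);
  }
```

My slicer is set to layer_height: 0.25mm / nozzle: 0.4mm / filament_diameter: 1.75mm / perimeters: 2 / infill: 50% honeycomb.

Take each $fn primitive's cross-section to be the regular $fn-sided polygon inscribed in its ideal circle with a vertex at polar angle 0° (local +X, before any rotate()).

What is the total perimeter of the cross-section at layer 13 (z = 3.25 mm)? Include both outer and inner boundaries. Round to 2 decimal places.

At z = 3.25 mm: the cube is present — its section is the full 24×15.5 rectangle (perimeter 79.00 mm); the cube at (0.5, 12) (footprint 29.5×26) is included at this height (perimeter 111.00 mm); Combining (union): the regions partially overlap (shared area 82.25 mm²), so the edge portions inside another operand are dropped and the merged outline is re-measured after clipping — boundary = 136.00 mm; the r=10.5 cylinder at (13, -1.5) contributes a regular 24-gon of circumradius 10.5 (perimeter = 2·24·10.500·sin(180°/24) = 65.79 mm); Keeping only the common overlap: the r=10.5 cylinder at (13, -1.5) partially overlaps that combined region; clipping to the common part keeps 140.01 mm² — boundary = 50.47 mm; (rotated 50° about Z; rotation is an isometry so areas/perimeters/island counts are preserved). Overall, the cross-section is a single solid region. Total boundary length (outer) = 50.47 mm.

50.47 mm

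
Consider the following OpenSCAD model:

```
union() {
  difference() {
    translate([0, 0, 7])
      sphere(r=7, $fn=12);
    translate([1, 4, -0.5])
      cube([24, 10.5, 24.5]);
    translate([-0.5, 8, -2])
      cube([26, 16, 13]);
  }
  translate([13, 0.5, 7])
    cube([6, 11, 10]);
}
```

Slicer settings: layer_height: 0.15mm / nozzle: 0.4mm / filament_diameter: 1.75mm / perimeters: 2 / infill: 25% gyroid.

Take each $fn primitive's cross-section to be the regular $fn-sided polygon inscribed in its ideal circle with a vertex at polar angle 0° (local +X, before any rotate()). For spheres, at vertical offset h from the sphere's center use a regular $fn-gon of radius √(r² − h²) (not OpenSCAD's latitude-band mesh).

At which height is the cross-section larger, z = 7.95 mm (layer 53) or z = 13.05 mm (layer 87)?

layer 53 (z = 7.95 mm)

Layer 53 (z = 7.95): the r=7 sphere slices to a regular 12-gon of circumradius 6.935 (√(r²−h²) with h=0.95 from center) (area = (12/2)·6.935²·sin(360°/12) = 144.29 mm²); the 24×10.5 cube at (1, 4) contributes its full rectangle (area 252.00 mm²); the cube at (-0.5, 8) is present — its section is the full 26×16 rectangle (area 416.00 mm²); After the difference (first − rest): starting from the r=7 sphere (144.29 mm²), the 24×10.5 cube at (1, 4) partially overlaps it — only the 7.78 mm² overlap (of its 252.00 mm²) is removed, clipping the outline; the 26×16 cube at (-0.5, 8) misses the remaining region (no effect) — area = 136.51 mm²; the 6×11 cube at (13, 0.5) contributes its full rectangle (area 66.00 mm²); Combining (union): the 2 present regions are separate (no shared area or edge), so areas and boundary lengths simply add and each stays a separate island — area = 202.51 mm². So its area = 202.51 mm². Layer 87 (z = 13.05): the r=7 sphere slices to a regular 12-gon of circumradius 3.521 (√(r²−h²) with h=6.05 from center) (area = (12/2)·3.521²·sin(360°/12) = 37.19 mm²); the cube at (1, 4) is present — its section is the full 24×10.5 rectangle (area 252.00 mm²); the cube at (-0.5, 8) is absent (z outside [-2, 11]); Taking the first minus the rest: starting from the r=7 sphere (37.19 mm²), the 24×10.5 cube at (1, 4) misses the remaining region (no effect) — area = 37.19 mm²; the cube at (13, 0.5) (footprint 6×11) is included at this height (area 66.00 mm²); Taking the union: the 2 present regions are separate (no shared area or edge), so areas and boundary lengths simply add and each stays a separate island — area = 103.19 mm². So its area = 103.19 mm². Layer 53 is larger (202.51 vs 103.19 mm²).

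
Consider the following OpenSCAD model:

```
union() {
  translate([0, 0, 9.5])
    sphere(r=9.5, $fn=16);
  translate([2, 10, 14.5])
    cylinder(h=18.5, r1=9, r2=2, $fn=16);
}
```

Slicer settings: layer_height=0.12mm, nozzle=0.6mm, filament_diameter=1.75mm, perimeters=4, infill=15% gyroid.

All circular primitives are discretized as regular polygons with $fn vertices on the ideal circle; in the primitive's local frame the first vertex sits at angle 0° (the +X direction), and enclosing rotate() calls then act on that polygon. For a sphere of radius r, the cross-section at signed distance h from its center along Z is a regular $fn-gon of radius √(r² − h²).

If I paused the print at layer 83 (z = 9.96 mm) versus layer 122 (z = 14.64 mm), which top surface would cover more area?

Layer 83 (z = 9.96): the sphere: section is a regular 16-gon, circumradius = √(r²−h²) = √(9.5²−0.46²) = 9.489 (area = (16/2)·9.489²·sin(360°/16) = 275.65 mm²); the cone at (2, 10) does not reach this height (z outside [14.5, 33]); Merging all regions: only the r=9.5 sphere is present, so the union is just that shape — area = 275.65 mm². So its area = 275.65 mm². Layer 122 (z = 14.64): the sphere: section is a regular 16-gon, circumradius = √(r²−h²) = √(9.5²−5.14²) = 7.989 (area = (16/2)·7.989²·sin(360°/16) = 195.41 mm²); the cone at (2, 10): at t=0.008 of its height the radius interpolates to r₁+(r₂−r₁)t = 8.947, giving a regular 16-gon of that circumradius (area = (16/2)·8.947²·sin(360°/16) = 245.07 mm²); Merging all regions: the regions partially overlap — summed areas 440.48 mm² minus the doubly-counted overlap 60.08 mm² gives 380.41 mm² — area = 380.41 mm². So its area = 380.41 mm². Layer 122 is larger (380.41 vs 275.65 mm²).

layer 122 (z = 14.64 mm)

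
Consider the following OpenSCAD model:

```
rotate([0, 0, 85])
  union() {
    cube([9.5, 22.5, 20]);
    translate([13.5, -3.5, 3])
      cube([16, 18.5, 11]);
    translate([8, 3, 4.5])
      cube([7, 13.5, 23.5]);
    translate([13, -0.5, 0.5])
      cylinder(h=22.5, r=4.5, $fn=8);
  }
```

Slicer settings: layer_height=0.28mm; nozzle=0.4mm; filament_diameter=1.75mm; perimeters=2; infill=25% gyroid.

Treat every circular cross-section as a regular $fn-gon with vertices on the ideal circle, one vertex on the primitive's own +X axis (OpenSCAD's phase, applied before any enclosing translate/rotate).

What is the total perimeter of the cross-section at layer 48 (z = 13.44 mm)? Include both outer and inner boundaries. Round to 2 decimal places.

114.85 mm

At z = 13.44 mm: the 9.5×22.5 cube contributes its full rectangle (perimeter 64.00 mm); the 16×18.5 cube at (13.5, -3.5) contributes its full rectangle (perimeter 69.00 mm); the 7×13.5 cube at (8, 3) contributes its full rectangle (perimeter 41.00 mm); the r=4.5 cylinder at (13, -0.5) gives a regular 8-gon of circumradius 4.5 (constant along its height) (perimeter = 2·8·4.500·sin(180°/8) = 27.55 mm); Taking the union: the regions partially overlap (shared area 62.92 mm²), so the edge portions inside another operand are dropped and the merged outline is re-measured after clipping — boundary (outer + 1 inner loop) = 114.85 mm; (rotated 85° about Z; rotation is an isometry so areas/perimeters/island counts are preserved). Overall, the cross-section is one region with 1 hole. Total boundary length (outer + inner) = 114.85 mm.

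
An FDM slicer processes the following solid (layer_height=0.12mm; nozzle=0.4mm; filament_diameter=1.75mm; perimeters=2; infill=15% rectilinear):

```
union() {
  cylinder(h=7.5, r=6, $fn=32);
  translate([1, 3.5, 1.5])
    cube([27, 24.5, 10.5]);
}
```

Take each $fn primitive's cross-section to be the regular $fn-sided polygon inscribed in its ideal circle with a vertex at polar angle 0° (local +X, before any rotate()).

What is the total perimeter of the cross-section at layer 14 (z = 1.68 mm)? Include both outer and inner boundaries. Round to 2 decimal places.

At z = 1.68 mm: the r=6 cylinder gives a regular 32-gon of circumradius 6 (constant along its height) (perimeter = 2·32·6.000·sin(180°/32) = 37.64 mm); the cube at (1, 3.5) is present — its section is the full 27×24.5 rectangle (perimeter 103.00 mm); Taking the union: the regions partially overlap (shared area 5.97 mm²), so the edge portions inside another operand are dropped and the merged outline is re-measured after clipping — boundary = 129.72 mm. Overall, the cross-section is a single solid region. Total boundary length (outer) = 129.72 mm.

129.72 mm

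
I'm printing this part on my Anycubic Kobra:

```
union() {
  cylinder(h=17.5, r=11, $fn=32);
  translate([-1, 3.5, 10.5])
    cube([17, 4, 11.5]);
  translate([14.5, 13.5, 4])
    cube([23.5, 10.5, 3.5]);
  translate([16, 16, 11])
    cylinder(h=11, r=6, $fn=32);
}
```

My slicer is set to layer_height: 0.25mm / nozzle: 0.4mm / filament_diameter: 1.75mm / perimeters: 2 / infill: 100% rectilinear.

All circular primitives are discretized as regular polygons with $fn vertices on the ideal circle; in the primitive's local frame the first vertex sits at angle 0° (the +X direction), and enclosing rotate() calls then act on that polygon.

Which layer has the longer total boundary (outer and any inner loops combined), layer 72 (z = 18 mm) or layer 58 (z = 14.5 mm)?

Layer 72 (z = 18): the cylinder is not intersected at this z (z outside [0, 17.5]); the 17×4 cube at (-1, 3.5) contributes its full rectangle (perimeter 42.00 mm); the cube at (14.5, 13.5) does not reach this height (z outside [4, 7.5]); the cylinder at (16, 16): section is a regular 32-gon, circumradius r=6 (perimeter = 2·32·6.000·sin(180°/32) = 37.64 mm); Taking the union: the 2 present regions are separate (no shared area or edge), so areas and boundary lengths simply add and each stays a separate island — boundary = 79.64 mm. So its perimeter = 79.64 mm. Layer 58 (z = 14.5): the r=11 cylinder contributes a regular 32-gon of circumradius 11 (perimeter = 2·32·11.000·sin(180°/32) = 69.00 mm); the cube at (-1, 3.5) (footprint 17×4) is included at this height (perimeter 42.00 mm); the cube at (14.5, 13.5) is not intersected at this z (z outside [4, 7.5]); the r=6 cylinder at (16, 16) gives a regular 32-gon of circumradius 6 (constant along its height) (perimeter = 2·32·6.000·sin(180°/32) = 37.64 mm); Merging all regions: the regions partially overlap (shared area 41.56 mm²), so the edge portions inside another operand are dropped and the merged outline is re-measured after clipping — boundary = 119.56 mm. So its perimeter = 119.56 mm. Layer 58 is larger (119.56 vs 79.64 mm).

layer 58 (z = 14.5 mm)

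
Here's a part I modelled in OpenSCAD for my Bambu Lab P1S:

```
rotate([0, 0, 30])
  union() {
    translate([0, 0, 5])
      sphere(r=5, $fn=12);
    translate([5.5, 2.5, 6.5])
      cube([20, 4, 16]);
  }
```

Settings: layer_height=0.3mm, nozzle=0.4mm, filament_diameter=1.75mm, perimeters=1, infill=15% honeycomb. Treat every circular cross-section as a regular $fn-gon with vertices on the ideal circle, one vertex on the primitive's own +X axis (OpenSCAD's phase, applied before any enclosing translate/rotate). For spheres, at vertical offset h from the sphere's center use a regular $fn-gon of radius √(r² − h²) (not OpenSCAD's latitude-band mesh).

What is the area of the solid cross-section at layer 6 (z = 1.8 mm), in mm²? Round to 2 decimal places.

At z = 1.8 mm: the r=5 sphere contributes a regular 12-gon of circumradius √(5²−3.2²) = 3.842 (area = (12/2)·3.842²·sin(360°/12) = 44.28 mm²); the cube at (5.5, 2.5) does not reach this height (z outside [6.5, 22.5]); Taking the union: only the r=5 sphere is present, so the union is just that shape — area = 44.28 mm²; (rotated 30° about Z; rotation is an isometry so areas/perimeters/island counts are preserved). Overall, the cross-section is a single solid region. Net area = 44.28 mm².

44.28 mm²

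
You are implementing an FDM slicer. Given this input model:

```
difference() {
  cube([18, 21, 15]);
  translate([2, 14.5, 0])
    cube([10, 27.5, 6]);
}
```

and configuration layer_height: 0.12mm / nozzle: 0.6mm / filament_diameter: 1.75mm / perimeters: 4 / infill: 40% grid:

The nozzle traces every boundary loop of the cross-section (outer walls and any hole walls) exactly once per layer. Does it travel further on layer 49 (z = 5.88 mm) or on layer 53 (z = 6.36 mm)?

Layer 49 (z = 5.88): the cube is present — its section is the full 18×21 rectangle (perimeter 78.00 mm); the cube at (2, 14.5) (footprint 10×27.5) is included at this height (perimeter 75.00 mm); Subtracting the remaining from the first: starting from the 18×21 cube, the 10×27.5 cube at (2, 14.5) partially overlaps it — only the 65.00 mm² overlap (of its 275.00 mm²) is removed, clipping the outline — boundary = 91.00 mm. So its perimeter = 91.00 mm. Layer 53 (z = 6.36): the 18×21 cube contributes its full rectangle (perimeter 78.00 mm); the cube at (2, 14.5) is absent (z outside [0, 6]); Subtracting the remaining from the first: none of the subtracted shapes is present at this height, so the 18×21 cube is unchanged — boundary = 78.00 mm. So its perimeter = 78.00 mm. Layer 49 is larger (91.00 vs 78.00 mm).

layer 49 (z = 5.88 mm)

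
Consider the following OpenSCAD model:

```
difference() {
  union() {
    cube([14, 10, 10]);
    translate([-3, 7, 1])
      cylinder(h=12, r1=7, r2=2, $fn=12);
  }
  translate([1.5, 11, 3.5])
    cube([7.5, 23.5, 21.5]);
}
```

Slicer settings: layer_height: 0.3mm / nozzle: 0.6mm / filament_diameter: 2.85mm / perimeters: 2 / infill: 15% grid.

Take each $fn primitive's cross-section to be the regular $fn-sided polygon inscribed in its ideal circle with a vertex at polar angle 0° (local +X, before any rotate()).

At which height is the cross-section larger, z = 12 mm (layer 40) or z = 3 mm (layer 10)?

Layer 40 (z = 12): the cube is absent (z outside [0, 10]); the cone at (-3, 7) contributes a regular 12-gon of circumradius 2.417 (interpolated between r1=7 and r2=2 at t=0.917) (area = (12/2)·2.417²·sin(360°/12) = 17.52 mm²); Combining (union): only the cone at (-3, 7) is present, so the union is just that shape — area = 17.52 mm²; the cube at (1.5, 11) is present — its section is the full 7.5×23.5 rectangle (area 176.25 mm²); Taking the first minus the rest: starting from the result so far (17.52 mm²), the 7.5×23.5 cube at (1.5, 11) misses the remaining region (no effect) — area = 17.52 mm². So its area = 17.52 mm². Layer 10 (z = 3): the cube is present — its section is the full 14×10 rectangle (area 140.00 mm²); the cone at (-3, 7) contributes a regular 12-gon of circumradius 6.167 (interpolated between r1=7 and r2=2 at t=0.167) (area = (12/2)·6.167²·sin(360°/12) = 114.08 mm²); Merging all regions: the regions partially overlap — summed areas 254.08 mm² minus the doubly-counted overlap 19.52 mm² gives 234.56 mm² — area = 234.56 mm²; the cube at (1.5, 11) does not reach this height (z outside [3.5, 25]); After the difference (first − rest): none of the subtracted shapes is present at this height, so the result so far is unchanged — area = 234.56 mm². So its area = 234.56 mm². Layer 10 is larger (234.56 vs 17.52 mm²).

layer 10 (z = 3 mm)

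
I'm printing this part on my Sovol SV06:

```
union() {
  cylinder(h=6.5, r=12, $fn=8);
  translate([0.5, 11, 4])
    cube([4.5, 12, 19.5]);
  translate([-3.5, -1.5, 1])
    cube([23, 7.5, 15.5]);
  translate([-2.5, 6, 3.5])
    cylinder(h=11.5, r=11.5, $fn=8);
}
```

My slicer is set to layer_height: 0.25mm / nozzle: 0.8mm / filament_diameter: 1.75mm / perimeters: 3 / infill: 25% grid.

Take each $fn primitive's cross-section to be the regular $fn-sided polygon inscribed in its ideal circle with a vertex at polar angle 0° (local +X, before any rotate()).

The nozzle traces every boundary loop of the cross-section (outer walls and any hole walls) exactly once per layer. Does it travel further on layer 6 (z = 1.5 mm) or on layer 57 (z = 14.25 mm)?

Layer 6 (z = 1.5): the r=12 cylinder gives a regular 8-gon of circumradius 12 (constant along its height) (perimeter = 2·8·12.000·sin(180°/8) = 73.48 mm); the cube at (0.5, 11) is absent (z outside [4, 23.5]); the cube at (-3.5, -1.5) (footprint 23×7.5) is included at this height (perimeter 61.00 mm); the cylinder at (-2.5, 6) does not reach this height (z outside [3.5, 15]); Merging all regions: the regions partially overlap (shared area 108.33 mm²), so the edge portions inside another operand are dropped and the merged outline is re-measured after clipping — boundary = 90.96 mm. So its perimeter = 90.96 mm. Layer 57 (z = 14.25): the cylinder is not intersected at this z (z outside [0, 6.5]); the 4.5×12 cube at (0.5, 11) contributes its full rectangle (perimeter 33.00 mm); the 23×7.5 cube at (-3.5, -1.5) contributes its full rectangle (perimeter 61.00 mm); the r=11.5 cylinder at (-2.5, 6) contributes a regular 8-gon of circumradius 11.5 (perimeter = 2·8·11.500·sin(180°/8) = 70.41 mm); Combining (union): the regions partially overlap (shared area 101.56 mm²), so the edge portions inside another operand are dropped and the merged outline is re-measured after clipping — boundary = 108.88 mm. So its perimeter = 108.88 mm. Layer 57 is larger (108.88 vs 90.96 mm).

layer 57 (z = 14.25 mm)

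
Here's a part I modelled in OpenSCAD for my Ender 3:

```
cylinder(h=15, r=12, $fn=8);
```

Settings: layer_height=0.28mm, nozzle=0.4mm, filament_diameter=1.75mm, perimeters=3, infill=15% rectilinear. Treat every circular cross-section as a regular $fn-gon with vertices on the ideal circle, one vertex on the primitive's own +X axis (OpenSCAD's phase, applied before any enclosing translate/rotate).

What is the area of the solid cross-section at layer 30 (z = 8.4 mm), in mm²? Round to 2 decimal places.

407.29 mm²

At z = 8.4 mm: the r=12 cylinder contributes a regular 8-gon of circumradius 12 (area = (8/2)·12.000²·sin(360°/8) = 407.29 mm²). Overall, the cross-section is a single solid region. Net area = 407.29 mm².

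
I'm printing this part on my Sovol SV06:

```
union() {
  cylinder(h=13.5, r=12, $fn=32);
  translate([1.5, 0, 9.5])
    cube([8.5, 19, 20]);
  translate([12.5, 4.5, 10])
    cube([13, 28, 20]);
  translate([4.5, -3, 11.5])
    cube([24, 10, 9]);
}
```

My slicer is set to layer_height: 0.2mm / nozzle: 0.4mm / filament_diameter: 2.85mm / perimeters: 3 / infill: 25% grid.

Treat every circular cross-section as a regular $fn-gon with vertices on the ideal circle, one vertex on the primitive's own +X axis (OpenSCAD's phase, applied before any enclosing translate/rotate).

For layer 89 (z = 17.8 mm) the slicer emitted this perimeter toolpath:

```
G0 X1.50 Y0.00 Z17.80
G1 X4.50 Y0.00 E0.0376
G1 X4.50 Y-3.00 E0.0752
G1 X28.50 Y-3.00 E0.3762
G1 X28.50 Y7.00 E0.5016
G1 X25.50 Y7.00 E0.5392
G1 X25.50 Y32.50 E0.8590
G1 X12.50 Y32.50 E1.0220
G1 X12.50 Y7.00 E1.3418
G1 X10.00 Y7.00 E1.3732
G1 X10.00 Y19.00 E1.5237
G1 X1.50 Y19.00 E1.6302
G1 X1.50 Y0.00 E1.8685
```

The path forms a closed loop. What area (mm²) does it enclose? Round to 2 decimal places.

694.50 mm²

Apply the shoelace formula to the sequence of (X, Y) vertices; enclosed area = 694.50 mm².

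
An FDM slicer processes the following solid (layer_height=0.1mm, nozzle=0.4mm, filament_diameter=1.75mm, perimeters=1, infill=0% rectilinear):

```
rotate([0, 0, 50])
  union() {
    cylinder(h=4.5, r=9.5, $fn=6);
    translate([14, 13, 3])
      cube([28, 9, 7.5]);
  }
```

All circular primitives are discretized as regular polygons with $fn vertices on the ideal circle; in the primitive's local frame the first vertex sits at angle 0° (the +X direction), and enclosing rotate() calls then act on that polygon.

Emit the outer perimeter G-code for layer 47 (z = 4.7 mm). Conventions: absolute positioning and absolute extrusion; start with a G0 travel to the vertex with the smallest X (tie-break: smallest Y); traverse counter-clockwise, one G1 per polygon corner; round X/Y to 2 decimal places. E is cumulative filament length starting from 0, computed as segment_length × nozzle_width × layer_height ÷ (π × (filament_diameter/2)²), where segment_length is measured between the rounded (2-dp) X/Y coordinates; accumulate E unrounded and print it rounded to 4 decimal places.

G0 X-7.85 Y24.87 Z4.70
G1 X-0.96 Y19.08 E0.1497
G1 X17.04 Y40.53 E0.6153
G1 X10.14 Y46.32 E0.7651
G1 X-7.85 Y24.87 E1.2307

At z = 4.7 mm: the cylinder does not reach this height (z outside [0, 4.5]); the cube at (14, 13) (footprint 28×9) is included at this height; Combining (union): only the 28×9 cube at (14, 13) is present, so the union is just that shape — 1 connected region; (whole slice rotated 50° about Z — lengths, areas and connectivity unchanged). The outline is a single polygon with 4 vertices. Extrusion per mm of travel: 0.4 × 0.1 / (π × 0.875²) = 0.016630. Accumulating E over each segment gives final E = 1.2307.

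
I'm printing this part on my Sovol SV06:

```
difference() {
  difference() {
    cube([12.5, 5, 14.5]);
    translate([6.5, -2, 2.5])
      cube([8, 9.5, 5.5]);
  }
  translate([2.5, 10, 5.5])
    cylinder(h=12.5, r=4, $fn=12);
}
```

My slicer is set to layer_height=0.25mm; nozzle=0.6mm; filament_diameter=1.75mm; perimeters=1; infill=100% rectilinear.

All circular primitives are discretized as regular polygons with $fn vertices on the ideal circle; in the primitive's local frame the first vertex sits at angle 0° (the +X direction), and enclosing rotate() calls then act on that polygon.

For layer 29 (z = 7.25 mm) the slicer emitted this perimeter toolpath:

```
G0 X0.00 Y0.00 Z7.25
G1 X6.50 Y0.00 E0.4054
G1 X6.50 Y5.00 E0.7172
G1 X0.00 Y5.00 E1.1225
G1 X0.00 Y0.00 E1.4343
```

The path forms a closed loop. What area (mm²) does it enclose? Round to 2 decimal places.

32.50 mm²

Apply the shoelace formula to the sequence of (X, Y) vertices; enclosed area = 32.50 mm².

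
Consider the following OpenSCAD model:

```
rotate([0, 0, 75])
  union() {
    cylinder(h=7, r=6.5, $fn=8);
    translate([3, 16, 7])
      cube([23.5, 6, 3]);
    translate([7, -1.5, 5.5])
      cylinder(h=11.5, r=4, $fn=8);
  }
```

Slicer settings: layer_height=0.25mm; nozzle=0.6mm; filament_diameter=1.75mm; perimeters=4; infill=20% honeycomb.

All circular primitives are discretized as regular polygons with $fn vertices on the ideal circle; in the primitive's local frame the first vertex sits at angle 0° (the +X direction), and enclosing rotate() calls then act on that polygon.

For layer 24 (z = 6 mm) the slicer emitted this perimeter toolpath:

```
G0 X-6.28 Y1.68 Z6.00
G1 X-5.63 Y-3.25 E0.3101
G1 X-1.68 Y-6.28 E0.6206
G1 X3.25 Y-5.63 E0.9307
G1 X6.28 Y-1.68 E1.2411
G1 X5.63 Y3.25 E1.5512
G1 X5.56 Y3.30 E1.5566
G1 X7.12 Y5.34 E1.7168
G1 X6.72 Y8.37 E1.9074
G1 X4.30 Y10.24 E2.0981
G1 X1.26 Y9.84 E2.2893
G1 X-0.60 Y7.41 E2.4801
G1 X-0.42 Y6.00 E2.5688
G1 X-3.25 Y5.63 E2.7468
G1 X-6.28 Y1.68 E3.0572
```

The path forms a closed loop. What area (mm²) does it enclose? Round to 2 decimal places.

151.91 mm²

Apply the shoelace formula to the sequence of (X, Y) vertices; enclosed area = 151.91 mm².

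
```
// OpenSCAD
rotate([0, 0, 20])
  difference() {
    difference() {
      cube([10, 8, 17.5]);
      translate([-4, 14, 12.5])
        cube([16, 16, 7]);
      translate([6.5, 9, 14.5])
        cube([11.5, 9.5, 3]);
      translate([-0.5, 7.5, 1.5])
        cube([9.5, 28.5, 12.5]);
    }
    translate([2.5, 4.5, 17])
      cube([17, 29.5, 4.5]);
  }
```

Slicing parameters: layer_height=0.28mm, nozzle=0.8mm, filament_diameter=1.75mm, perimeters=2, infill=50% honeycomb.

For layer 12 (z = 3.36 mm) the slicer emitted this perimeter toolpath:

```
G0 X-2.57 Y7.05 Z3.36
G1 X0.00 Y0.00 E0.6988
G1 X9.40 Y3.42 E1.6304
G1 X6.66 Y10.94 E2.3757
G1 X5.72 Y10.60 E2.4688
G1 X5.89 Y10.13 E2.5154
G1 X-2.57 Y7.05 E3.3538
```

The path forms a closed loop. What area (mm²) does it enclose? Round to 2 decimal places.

Apply the shoelace formula to the sequence of (X, Y) vertices; enclosed area = 75.57 mm².

75.57 mm²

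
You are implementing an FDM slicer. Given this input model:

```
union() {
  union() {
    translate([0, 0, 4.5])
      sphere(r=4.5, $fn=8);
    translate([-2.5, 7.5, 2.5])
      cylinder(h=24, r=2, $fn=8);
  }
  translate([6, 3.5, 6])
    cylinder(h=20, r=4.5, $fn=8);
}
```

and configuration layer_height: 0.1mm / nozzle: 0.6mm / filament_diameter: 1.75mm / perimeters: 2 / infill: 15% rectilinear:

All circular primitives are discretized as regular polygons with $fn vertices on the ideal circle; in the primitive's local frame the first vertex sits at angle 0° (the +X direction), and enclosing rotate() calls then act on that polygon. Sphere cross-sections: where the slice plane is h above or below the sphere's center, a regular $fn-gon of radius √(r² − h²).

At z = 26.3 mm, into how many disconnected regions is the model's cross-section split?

At z = 26.3 mm: the sphere is absent (|z−center|=21.800 > r=4.5); the cylinder at (-2.5, 7.5): section is a regular 8-gon, circumradius r=2; Merging all regions: only the r=2 cylinder at (-2.5, 7.5) is present, so the union is just that shape — 1 connected region; the cylinder at (6, 3.5) is not intersected at this z (z outside [6, 26]); Merging all regions: only the result so far is present, so the union is just that shape — 1 connected region. The result has 1 disconnected region.

1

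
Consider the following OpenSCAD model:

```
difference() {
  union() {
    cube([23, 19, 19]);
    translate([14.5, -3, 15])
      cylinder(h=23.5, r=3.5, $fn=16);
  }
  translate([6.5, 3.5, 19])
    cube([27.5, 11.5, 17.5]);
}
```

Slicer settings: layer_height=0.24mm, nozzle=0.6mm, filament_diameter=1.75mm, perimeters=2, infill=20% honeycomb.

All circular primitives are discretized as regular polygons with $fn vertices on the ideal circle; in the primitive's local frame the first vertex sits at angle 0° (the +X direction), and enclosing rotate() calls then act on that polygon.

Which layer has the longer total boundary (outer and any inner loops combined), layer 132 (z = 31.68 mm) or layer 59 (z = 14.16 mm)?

Layer 132 (z = 31.68): the cube is not intersected at this z (z outside [0, 19]); the r=3.5 cylinder at (14.5, -3) contributes a regular 16-gon of circumradius 3.5 (perimeter = 2·16·3.500·sin(180°/16) = 21.85 mm); Merging all regions: only the r=3.5 cylinder at (14.5, -3) is present, so the union is just that shape — boundary = 21.85 mm; the 27.5×11.5 cube at (6.5, 3.5) contributes its full rectangle (perimeter 78.00 mm); Subtracting the remaining from the first: starting from the result so far, the 27.5×11.5 cube at (6.5, 3.5) misses the remaining region (no effect) — boundary = 21.85 mm. So its perimeter = 21.85 mm. Layer 59 (z = 14.16): the cube (footprint 23×19) is included at this height (perimeter 84.00 mm); the cylinder at (14.5, -3) is absent (z outside [15, 38.5]); Combining (union): only the 23×19 cube is present, so the union is just that shape — boundary = 84.00 mm; the cube at (6.5, 3.5) is not intersected at this z (z outside [19, 36.5]); Subtracting the remaining from the first: none of the subtracted shapes is present at this height, so that combined region is unchanged — boundary = 84.00 mm. So its perimeter = 84.00 mm. Layer 59 is larger (84.00 vs 21.85 mm).

layer 59 (z = 14.16 mm)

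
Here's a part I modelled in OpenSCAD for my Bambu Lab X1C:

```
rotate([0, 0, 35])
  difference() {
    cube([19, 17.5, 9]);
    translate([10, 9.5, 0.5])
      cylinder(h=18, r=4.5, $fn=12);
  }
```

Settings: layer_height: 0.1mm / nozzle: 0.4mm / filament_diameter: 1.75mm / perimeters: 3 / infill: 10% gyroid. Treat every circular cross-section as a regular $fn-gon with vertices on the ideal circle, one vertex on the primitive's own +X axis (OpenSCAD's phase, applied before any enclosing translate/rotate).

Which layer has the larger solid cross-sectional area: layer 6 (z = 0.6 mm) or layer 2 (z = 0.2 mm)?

layer 2 (z = 0.2 mm)

Layer 6 (z = 0.6): the cube is present — its section is the full 19×17.5 rectangle (area 332.50 mm²); the r=4.5 cylinder at (10, 9.5) contributes a regular 12-gon of circumradius 4.5 (area = (12/2)·4.500²·sin(360°/12) = 60.75 mm²); Subtracting the remaining from the first: starting from the 19×17.5 cube (332.50 mm²), the r=4.5 cylinder at (10, 9.5) lies wholly inside it (removes its full 60.75 mm² and its 27.95 mm outline becomes a hole wall) — area = 271.75 mm²; (whole slice rotated 35° about Z — lengths, areas and connectivity unchanged). So its area = 271.75 mm². Layer 2 (z = 0.2): the 19×17.5 cube contributes its full rectangle (area 332.50 mm²); the cylinder at (10, 9.5) is not intersected at this z (z outside [0.5, 18.5]); After the difference (first − rest): none of the subtracted shapes is present at this height, so the 19×17.5 cube is unchanged — area = 332.50 mm²; (whole slice rotated 35° about Z — lengths, areas and connectivity unchanged). So its area = 332.50 mm². Layer 2 is larger (332.50 vs 271.75 mm²).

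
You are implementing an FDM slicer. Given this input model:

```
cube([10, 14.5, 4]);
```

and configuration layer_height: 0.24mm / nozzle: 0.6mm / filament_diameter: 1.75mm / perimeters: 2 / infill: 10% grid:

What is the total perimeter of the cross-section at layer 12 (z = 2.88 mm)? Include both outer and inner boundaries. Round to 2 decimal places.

At z = 2.88 mm: the cube (footprint 10×14.5) is included at this height (perimeter 49.00 mm). Overall, the cross-section is a single solid region. Total boundary length (outer) = 49.00 mm.

49.00 mm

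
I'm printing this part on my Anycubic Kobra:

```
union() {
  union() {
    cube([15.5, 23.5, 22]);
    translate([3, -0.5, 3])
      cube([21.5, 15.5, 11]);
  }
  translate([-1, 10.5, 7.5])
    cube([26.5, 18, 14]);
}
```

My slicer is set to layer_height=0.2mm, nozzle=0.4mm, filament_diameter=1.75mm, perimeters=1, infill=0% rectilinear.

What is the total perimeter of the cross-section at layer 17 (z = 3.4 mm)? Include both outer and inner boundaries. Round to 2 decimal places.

At z = 3.4 mm: the cube is present — its section is the full 15.5×23.5 rectangle (perimeter 78.00 mm); the cube at (3, -0.5) is present — its section is the full 21.5×15.5 rectangle (perimeter 74.00 mm); Combining (union): the regions partially overlap (shared area 187.50 mm²), so the edge portions inside another operand are dropped and the merged outline is re-measured after clipping — boundary = 97.00 mm; the cube at (-1, 10.5) is not intersected at this z (z outside [7.5, 21.5]); Combining (union): only that combined region is present, so the union is just that shape — boundary = 97.00 mm. Overall, the cross-section is a single solid region. Total boundary length (outer) = 97.00 mm.

97.00 mm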